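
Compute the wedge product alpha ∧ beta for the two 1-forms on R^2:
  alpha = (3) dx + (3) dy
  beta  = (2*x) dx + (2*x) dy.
alpha ∧ beta = 0

Distribute the wedge, using dx_i ∧ dx_j = -dx_j ∧ dx_i and dx_i ∧ dx_i = 0. For each pair (i, j) with i < j, the coefficient of dx_i ∧ dx_j in alpha ∧ beta is (alpha_i * beta_j - alpha_j * beta_i). Collecting: alpha ∧ beta = 0.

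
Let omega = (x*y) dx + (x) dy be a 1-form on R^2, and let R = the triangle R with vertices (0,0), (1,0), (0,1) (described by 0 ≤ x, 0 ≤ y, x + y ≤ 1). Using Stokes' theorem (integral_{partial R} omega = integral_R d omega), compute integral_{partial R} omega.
integral_(partial R) omega = 1/3

Stokes: integral_partial_R omega = integral_R d omega with d omega = (∂Q/∂x - ∂P/∂y) dx ∧ dy.
  ∂Q/∂x = 1
  ∂P/∂y = x
  integrand = ∂Q/∂x - ∂P/∂y = 1 - x.
Integrating over R: integral_0^1 integral_0^{1-x} (1 - x) dy dx = 1/3.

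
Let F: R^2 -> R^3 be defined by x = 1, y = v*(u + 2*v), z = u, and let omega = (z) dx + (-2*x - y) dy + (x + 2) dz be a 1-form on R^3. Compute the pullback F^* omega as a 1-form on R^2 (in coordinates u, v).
F^* omega = (-u*v^2 - 2*v^3 - 2*v + 3) du + (-u^2*v - 6*u*v^2 - 2*u - 8*v^3 - 8*v) dv

Using F^*(f dg) = (f ∘ F) d(g ∘ F), substitute each coordinate x_i by F_i(u, v) in f_i, and replace dx_i by d F_i = (∂F_i/∂u) du + (∂F_i/∂v) dv.
  For the x component: f_1(F) = u; d F_1 = (0) du + (0) dv
  For the y component: f_2(F) = -u*v - 2*v^2 - 2; d F_2 = (v) du + (u + 4*v) dv
  For the z component: f_3(F) = 3; d F_3 = (1) du + (0) dv
Combining and collecting du, dv coefficients:
  coeff of du: -u*v^2 - 2*v^3 - 2*v + 3
  coeff of dv: -u^2*v - 6*u*v^2 - 2*u - 8*v^3 - 8*v
F^* omega = (-u*v^2 - 2*v^3 - 2*v + 3) du + (-u^2*v - 6*u*v^2 - 2*u - 8*v^3 - 8*v) dv.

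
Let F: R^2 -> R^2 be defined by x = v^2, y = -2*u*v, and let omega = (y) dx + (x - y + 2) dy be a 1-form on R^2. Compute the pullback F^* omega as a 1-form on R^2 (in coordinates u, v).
F^* omega = (2*v*(-2*u*v - v^2 - 2)) du + (2*u*(-2*u*v - 3*v^2 - 2)) dv

Using F^*(f dg) = (f ∘ F) d(g ∘ F), substitute each coordinate x_i by F_i(u, v) in f_i, and replace dx_i by d F_i = (∂F_i/∂u) du + (∂F_i/∂v) dv.
  For the x component: f_1(F) = -2*u*v; d F_1 = (0) du + (2*v) dv
  For the y component: f_2(F) = 2*u*v + v^2 + 2; d F_2 = (-2*v) du + (-2*u) dv
Combining and collecting du, dv coefficients:
  coeff of du: 2*v*(-2*u*v - v^2 - 2)
  coeff of dv: 2*u*(-2*u*v - 3*v^2 - 2)
F^* omega = (2*v*(-2*u*v - v^2 - 2)) du + (2*u*(-2*u*v - 3*v^2 - 2)) dv.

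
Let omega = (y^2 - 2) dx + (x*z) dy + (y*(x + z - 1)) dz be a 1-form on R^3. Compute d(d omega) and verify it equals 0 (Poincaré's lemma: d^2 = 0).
d(d omega) = 0

Step 1: d omega = sum_{i<j} (∂f_j/∂x_i - ∂f_i/∂x_j) dx_i ∧ dx_j:
  coeff of dx ∧ dy: -2*y + z
  coeff of dx ∧ dz: y
  coeff of dy ∧ dz: z - 1
Step 2: Apply d again to each 2-form coefficient. The only possible 3-form in R^3 is dx ∧ dy ∧ dz, with coefficient
  ∂(coeff of dy∧dz)/∂x - ∂(coeff of dx∧dz)/∂y + ∂(coeff of dx∧dy)/∂z
  = ∂/∂x (z - 1) - ∂/∂y (y) + ∂/∂z (-2*y + z).
Each of these terms simplifies to sums of mixed partials that cancel in pairs. The result is 0 (by equality of mixed partials for smooth functions — Schwarz / Clairaut).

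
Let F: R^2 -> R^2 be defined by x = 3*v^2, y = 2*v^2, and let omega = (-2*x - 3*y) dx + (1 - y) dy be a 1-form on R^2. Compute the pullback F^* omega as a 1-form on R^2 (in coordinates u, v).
F^* omega = (-80*v^3 + 4*v) dv

Using F^*(f dg) = (f ∘ F) d(g ∘ F), substitute each coordinate x_i by F_i(u, v) in f_i, and replace dx_i by d F_i = (∂F_i/∂u) du + (∂F_i/∂v) dv.
  For the x component: f_1(F) = -12*v^2; d F_1 = (0) du + (6*v) dv
  For the y component: f_2(F) = 1 - 2*v^2; d F_2 = (0) du + (4*v) dv
Combining and collecting du, dv coefficients:
  coeff of du: 0
  coeff of dv: -80*v^3 + 4*v
F^* omega = (-80*v^3 + 4*v) dv.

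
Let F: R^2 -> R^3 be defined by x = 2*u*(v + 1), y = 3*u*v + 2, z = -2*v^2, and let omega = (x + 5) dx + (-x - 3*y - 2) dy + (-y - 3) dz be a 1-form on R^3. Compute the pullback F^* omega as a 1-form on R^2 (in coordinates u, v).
F^* omega = (-29*u*v^2 + 2*u*v + 4*u - 14*v + 10) du + (-29*u^2*v - 2*u^2 + 12*u*v^2 - 14*u + 20*v) dv

Using F^*(f dg) = (f ∘ F) d(g ∘ F), substitute each coordinate x_i by F_i(u, v) in f_i, and replace dx_i by d F_i = (∂F_i/∂u) du + (∂F_i/∂v) dv.
  For the x component: f_1(F) = 2*u*v + 2*u + 5; d F_1 = (2*v + 2) du + (2*u) dv
  For the y component: f_2(F) = -11*u*v - 2*u - 8; d F_2 = (3*v) du + (3*u) dv
  For the z component: f_3(F) = -3*u*v - 5; d F_3 = (0) du + (-4*v) dv
Combining and collecting du, dv coefficients:
  coeff of du: -29*u*v^2 + 2*u*v + 4*u - 14*v + 10
  coeff of dv: -29*u^2*v - 2*u^2 + 12*u*v^2 - 14*u + 20*v
F^* omega = (-29*u*v^2 + 2*u*v + 4*u - 14*v + 10) du + (-29*u^2*v - 2*u^2 + 12*u*v^2 - 14*u + 20*v) dv.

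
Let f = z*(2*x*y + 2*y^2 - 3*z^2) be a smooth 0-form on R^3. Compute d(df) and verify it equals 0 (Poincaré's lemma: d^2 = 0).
d(df) = 0

Step 1: df = sum_i (∂f/∂x_i) dx_i = (2*y*z) dx + (2*z*(x + 2*y)) dy + (2*x*y + 2*y^2 - 9*z^2) dz.
Step 2: Apply d again. Using the 1-form formula, the coefficient of dx ∧ dy in d(df) is ∂^2 f/∂x ∂y - ∂^2 f/∂y ∂x = (2*z) - (2*z) = 0 (equality of mixed partials for smooth f).
Similarly for dx ∧ dz and dy ∧ dz — all coefficients vanish. So d(df) = 0.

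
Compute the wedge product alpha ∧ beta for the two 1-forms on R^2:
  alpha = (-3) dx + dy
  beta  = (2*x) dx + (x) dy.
alpha ∧ beta = (-5*x) dx ∧ dy

Distribute the wedge, using dx_i ∧ dx_j = -dx_j ∧ dx_i and dx_i ∧ dx_i = 0. For each pair (i, j) with i < j, the coefficient of dx_i ∧ dx_j in alpha ∧ beta is (alpha_i * beta_j - alpha_j * beta_i). Collecting: alpha ∧ beta = (-5*x) dx ∧ dy.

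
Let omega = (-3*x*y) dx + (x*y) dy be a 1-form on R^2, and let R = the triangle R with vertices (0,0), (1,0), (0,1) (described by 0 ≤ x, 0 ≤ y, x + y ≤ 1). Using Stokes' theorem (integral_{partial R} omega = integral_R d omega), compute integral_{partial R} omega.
integral_(partial R) omega = 2/3

Stokes: integral_partial_R omega = integral_R d omega with d omega = (∂Q/∂x - ∂P/∂y) dx ∧ dy.
  ∂Q/∂x = y
  ∂P/∂y = -3*x
  integrand = ∂Q/∂x - ∂P/∂y = 3*x + y.
Integrating over R: integral_0^1 integral_0^{1-x} (3*x + y) dy dx = 2/3.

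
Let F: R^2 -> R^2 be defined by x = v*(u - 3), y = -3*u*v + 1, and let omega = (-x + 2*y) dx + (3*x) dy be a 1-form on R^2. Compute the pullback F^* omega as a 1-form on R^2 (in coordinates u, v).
F^* omega = (2*v*(-8*u*v + 15*v + 1)) du + (-16*u^2*v + 51*u*v + 2*u - 9*v - 6) dv

Using F^*(f dg) = (f ∘ F) d(g ∘ F), substitute each coordinate x_i by F_i(u, v) in f_i, and replace dx_i by d F_i = (∂F_i/∂u) du + (∂F_i/∂v) dv.
  For the x component: f_1(F) = -7*u*v + 3*v + 2; d F_1 = (v) du + (u - 3) dv
  For the y component: f_2(F) = 3*v*(u - 3); d F_2 = (-3*v) du + (-3*u) dv
Combining and collecting du, dv coefficients:
  coeff of du: 2*v*(-8*u*v + 15*v + 1)
  coeff of dv: -16*u^2*v + 51*u*v + 2*u - 9*v - 6
F^* omega = (2*v*(-8*u*v + 15*v + 1)) du + (-16*u^2*v + 51*u*v + 2*u - 9*v - 6) dv.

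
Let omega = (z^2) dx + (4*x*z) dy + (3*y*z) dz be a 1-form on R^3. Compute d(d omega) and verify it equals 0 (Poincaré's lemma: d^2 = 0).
d(d omega) = 0

Step 1: d omega = sum_{i<j} (∂f_j/∂x_i - ∂f_i/∂x_j) dx_i ∧ dx_j:
  coeff of dx ∧ dy: 4*z
  coeff of dx ∧ dz: -2*z
  coeff of dy ∧ dz: -4*x + 3*z
Step 2: Apply d again to each 2-form coefficient. The only possible 3-form in R^3 is dx ∧ dy ∧ dz, with coefficient
  ∂(coeff of dy∧dz)/∂x - ∂(coeff of dx∧dz)/∂y + ∂(coeff of dx∧dy)/∂z
  = ∂/∂x (-4*x + 3*z) - ∂/∂y (-2*z) + ∂/∂z (4*z).
Each of these terms simplifies to sums of mixed partials that cancel in pairs. The result is 0 (by equality of mixed partials for smooth functions — Schwarz / Clairaut).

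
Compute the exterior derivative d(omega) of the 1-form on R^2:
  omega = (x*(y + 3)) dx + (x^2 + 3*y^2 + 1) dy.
d(omega) = (x) dx ∧ dy

For a 1-form omega = sum_i f_i dx_i, the exterior derivative is
  d(omega) = sum_{i < j} (∂f_j/∂x_i - ∂f_i/∂x_j) dx_i ∧ dx_j.
  coefficient of dx ∧ dy: ∂f_2/∂x - ∂f_1/∂y = ∂(x^2 + 3*y^2 + 1)/∂x - ∂(x*(y + 3))/∂y = x
Assembling: d(omega) = (x) dx ∧ dy.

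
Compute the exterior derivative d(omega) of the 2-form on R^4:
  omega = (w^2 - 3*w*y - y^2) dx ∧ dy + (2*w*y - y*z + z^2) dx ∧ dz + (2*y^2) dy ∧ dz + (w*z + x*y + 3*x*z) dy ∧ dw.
d(omega) = (2*w - 2*y + 3*z) dx ∧ dy ∧ dw + (-2*w + z) dx ∧ dy ∧ dz + (2*y) dx ∧ dz ∧ dw + (-w - 3*x) dy ∧ dz ∧ dw

For a 2-form omega = sum_{i<j} g_{ij} dx_i ∧ dx_j, the exterior derivative is
  d(omega) = sum_{i<j} d(g_{ij}) ∧ dx_i ∧ dx_j = sum_{i<j, k} (∂g_{ij}/∂x_k) dx_k ∧ dx_i ∧ dx_j.
Expand each term, using dx_k ∧ dx_i ∧ dx_j = sgn(permutation) dx_{(a)} ∧ dx_{(b)} ∧ dx_{(c)} with (a < b < c) sorted:
  d(w^2 - 3*w*y - y^2) includes (∂/∂w)(w^2 - 3*w*y - y^2) dw = (2*w - 3*y) dw, which multiplied by dx ∧ dy gives (2*w - 3*y) dx ∧ dy ∧ dw
  d(2*w*y - y*z + z^2) includes (∂/∂y)(2*w*y - y*z + z^2) dy = (2*w - z) dy, which multiplied by dx ∧ dz gives (-2*w + z) dx ∧ dy ∧ dz
  d(2*w*y - y*z + z^2) includes (∂/∂w)(2*w*y - y*z + z^2) dw = (2*y) dw, which multiplied by dx ∧ dz gives (2*y) dx ∧ dz ∧ dw
  d(w*z + x*y + 3*x*z) includes (∂/∂x)(w*z + x*y + 3*x*z) dx = (y + 3*z) dx, which multiplied by dy ∧ dw gives (y + 3*z) dx ∧ dy ∧ dw
  d(w*z + x*y + 3*x*z) includes (∂/∂z)(w*z + x*y + 3*x*z) dz = (w + 3*x) dz, which multiplied by dy ∧ dw gives (-w - 3*x) dy ∧ dz ∧ dw
Collecting like 3-forms: d(omega) = (2*w - 2*y + 3*z) dx ∧ dy ∧ dw + (-2*w + z) dx ∧ dy ∧ dz + (2*y) dx ∧ dz ∧ dw + (-w - 3*x) dy ∧ dz ∧ dw.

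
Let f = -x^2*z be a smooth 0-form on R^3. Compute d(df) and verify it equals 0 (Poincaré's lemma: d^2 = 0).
d(df) = 0

Step 1: df = sum_i (∂f/∂x_i) dx_i = (-2*x*z) dx + (0) dy + (-x^2) dz.
Step 2: Apply d again. Using the 1-form formula, the coefficient of dx ∧ dy in d(df) is ∂^2 f/∂x ∂y - ∂^2 f/∂y ∂x = (0) - (0) = 0 (equality of mixed partials for smooth f).
Similarly for dx ∧ dz and dy ∧ dz — all coefficients vanish. So d(df) = 0.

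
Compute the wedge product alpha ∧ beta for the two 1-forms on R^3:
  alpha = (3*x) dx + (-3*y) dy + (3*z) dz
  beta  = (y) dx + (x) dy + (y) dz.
alpha ∧ beta = (3*x^2 + 3*y^2) dx ∧ dy + (3*y*(x - z)) dx ∧ dz + (-3*x*z - 3*y^2) dy ∧ dz

Distribute the wedge, using dx_i ∧ dx_j = -dx_j ∧ dx_i and dx_i ∧ dx_i = 0. For each pair (i, j) with i < j, the coefficient of dx_i ∧ dx_j in alpha ∧ beta is (alpha_i * beta_j - alpha_j * beta_i). Collecting: alpha ∧ beta = (3*x^2 + 3*y^2) dx ∧ dy + (3*y*(x - z)) dx ∧ dz + (-3*x*z - 3*y^2) dy ∧ dz.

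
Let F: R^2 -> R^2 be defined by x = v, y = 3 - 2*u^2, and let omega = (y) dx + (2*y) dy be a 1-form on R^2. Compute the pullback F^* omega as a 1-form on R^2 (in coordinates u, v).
F^* omega = (16*u^3 - 24*u) du + (3 - 2*u^2) dv

Using F^*(f dg) = (f ∘ F) d(g ∘ F), substitute each coordinate x_i by F_i(u, v) in f_i, and replace dx_i by d F_i = (∂F_i/∂u) du + (∂F_i/∂v) dv.
  For the x component: f_1(F) = 3 - 2*u^2; d F_1 = (0) du + (1) dv
  For the y component: f_2(F) = 6 - 4*u^2; d F_2 = (-4*u) du + (0) dv
Combining and collecting du, dv coefficients:
  coeff of du: 16*u^3 - 24*u
  coeff of dv: 3 - 2*u^2
F^* omega = (16*u^3 - 24*u) du + (3 - 2*u^2) dv.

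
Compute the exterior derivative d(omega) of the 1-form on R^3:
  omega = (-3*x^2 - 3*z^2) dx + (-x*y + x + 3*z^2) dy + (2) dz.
d(omega) = (1 - y) dx ∧ dy + (6*z) dx ∧ dz + (-6*z) dy ∧ dz

For a 1-form omega = sum_i f_i dx_i, the exterior derivative is
  d(omega) = sum_{i < j} (∂f_j/∂x_i - ∂f_i/∂x_j) dx_i ∧ dx_j.
  coefficient of dx ∧ dy: ∂f_2/∂x - ∂f_1/∂y = ∂(-x*y + x + 3*z^2)/∂x - ∂(-3*x^2 - 3*z^2)/∂y = 1 - y
  coefficient of dx ∧ dz: ∂f_3/∂x - ∂f_1/∂z = ∂(2)/∂x - ∂(-3*x^2 - 3*z^2)/∂z = 6*z
  coefficient of dy ∧ dz: ∂f_3/∂y - ∂f_2/∂z = ∂(2)/∂y - ∂(-x*y + x + 3*z^2)/∂z = -6*z
Assembling: d(omega) = (1 - y) dx ∧ dy + (6*z) dx ∧ dz + (-6*z) dy ∧ dz.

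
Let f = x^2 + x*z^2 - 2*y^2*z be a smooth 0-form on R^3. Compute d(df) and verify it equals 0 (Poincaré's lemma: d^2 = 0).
d(df) = 0

Step 1: df = sum_i (∂f/∂x_i) dx_i = (2*x + z^2) dx + (-4*y*z) dy + (2*x*z - 2*y^2) dz.
Step 2: Apply d again. Using the 1-form formula, the coefficient of dx ∧ dy in d(df) is ∂^2 f/∂x ∂y - ∂^2 f/∂y ∂x = (0) - (0) = 0 (equality of mixed partials for smooth f).
Similarly for dx ∧ dz and dy ∧ dz — all coefficients vanish. So d(df) = 0.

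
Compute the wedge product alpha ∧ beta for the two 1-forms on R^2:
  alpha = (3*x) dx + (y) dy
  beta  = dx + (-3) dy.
alpha ∧ beta = (-9*x - y) dx ∧ dy

Distribute the wedge, using dx_i ∧ dx_j = -dx_j ∧ dx_i and dx_i ∧ dx_i = 0. For each pair (i, j) with i < j, the coefficient of dx_i ∧ dx_j in alpha ∧ beta is (alpha_i * beta_j - alpha_j * beta_i). Collecting: alpha ∧ beta = (-9*x - y) dx ∧ dy.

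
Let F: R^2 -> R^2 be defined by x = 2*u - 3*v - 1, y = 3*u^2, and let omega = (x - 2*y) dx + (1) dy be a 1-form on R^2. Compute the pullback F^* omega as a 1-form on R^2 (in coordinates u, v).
F^* omega = (-12*u^2 + 10*u - 6*v - 2) du + (18*u^2 - 6*u + 9*v + 3) dv

Using F^*(f dg) = (f ∘ F) d(g ∘ F), substitute each coordinate x_i by F_i(u, v) in f_i, and replace dx_i by d F_i = (∂F_i/∂u) du + (∂F_i/∂v) dv.
  For the x component: f_1(F) = -6*u^2 + 2*u - 3*v - 1; d F_1 = (2) du + (-3) dv
  For the y component: f_2(F) = 1; d F_2 = (6*u) du + (0) dv
Combining and collecting du, dv coefficients:
  coeff of du: -12*u^2 + 10*u - 6*v - 2
  coeff of dv: 18*u^2 - 6*u + 9*v + 3
F^* omega = (-12*u^2 + 10*u - 6*v - 2) du + (18*u^2 - 6*u + 9*v + 3) dv.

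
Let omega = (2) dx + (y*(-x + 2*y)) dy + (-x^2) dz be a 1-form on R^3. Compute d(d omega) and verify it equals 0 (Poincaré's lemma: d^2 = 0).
d(d omega) = 0

Step 1: d omega = sum_{i<j} (∂f_j/∂x_i - ∂f_i/∂x_j) dx_i ∧ dx_j:
  coeff of dx ∧ dy: -y
  coeff of dx ∧ dz: -2*x
  coeff of dy ∧ dz: 0
Step 2: Apply d again to each 2-form coefficient. The only possible 3-form in R^3 is dx ∧ dy ∧ dz, with coefficient
  ∂(coeff of dy∧dz)/∂x - ∂(coeff of dx∧dz)/∂y + ∂(coeff of dx∧dy)/∂z
  = ∂/∂x (0) - ∂/∂y (-2*x) + ∂/∂z (-y).
Each of these terms simplifies to sums of mixed partials that cancel in pairs. The result is 0 (by equality of mixed partials for smooth functions — Schwarz / Clairaut).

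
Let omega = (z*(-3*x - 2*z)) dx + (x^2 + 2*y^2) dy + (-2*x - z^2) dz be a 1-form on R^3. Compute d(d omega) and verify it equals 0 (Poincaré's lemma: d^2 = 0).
d(d omega) = 0

Step 1: d omega = sum_{i<j} (∂f_j/∂x_i - ∂f_i/∂x_j) dx_i ∧ dx_j:
  coeff of dx ∧ dy: 2*x
  coeff of dx ∧ dz: 3*x + 4*z - 2
  coeff of dy ∧ dz: 0
Step 2: Apply d again to each 2-form coefficient. The only possible 3-form in R^3 is dx ∧ dy ∧ dz, with coefficient
  ∂(coeff of dy∧dz)/∂x - ∂(coeff of dx∧dz)/∂y + ∂(coeff of dx∧dy)/∂z
  = ∂/∂x (0) - ∂/∂y (3*x + 4*z - 2) + ∂/∂z (2*x).
Each of these terms simplifies to sums of mixed partials that cancel in pairs. The result is 0 (by equality of mixed partials for smooth functions — Schwarz / Clairaut).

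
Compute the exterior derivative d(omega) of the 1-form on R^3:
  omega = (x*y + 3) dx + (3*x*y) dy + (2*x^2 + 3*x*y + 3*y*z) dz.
d(omega) = (-x + 3*y) dx ∧ dy + (4*x + 3*y) dx ∧ dz + (3*x + 3*z) dy ∧ dz

For a 1-form omega = sum_i f_i dx_i, the exterior derivative is
  d(omega) = sum_{i < j} (∂f_j/∂x_i - ∂f_i/∂x_j) dx_i ∧ dx_j.
  coefficient of dx ∧ dy: ∂f_2/∂x - ∂f_1/∂y = ∂(3*x*y)/∂x - ∂(x*y + 3)/∂y = -x + 3*y
  coefficient of dx ∧ dz: ∂f_3/∂x - ∂f_1/∂z = ∂(2*x^2 + 3*x*y + 3*y*z)/∂x - ∂(x*y + 3)/∂z = 4*x + 3*y
  coefficient of dy ∧ dz: ∂f_3/∂y - ∂f_2/∂z = ∂(2*x^2 + 3*x*y + 3*y*z)/∂y - ∂(3*x*y)/∂z = 3*x + 3*z
Assembling: d(omega) = (-x + 3*y) dx ∧ dy + (4*x + 3*y) dx ∧ dz + (3*x + 3*z) dy ∧ dz.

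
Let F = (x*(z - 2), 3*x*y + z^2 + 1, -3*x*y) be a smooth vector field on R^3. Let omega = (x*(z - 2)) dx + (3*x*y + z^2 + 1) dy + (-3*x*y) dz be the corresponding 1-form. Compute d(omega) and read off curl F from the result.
d(omega) = (-3*x - 2*z) dy ∧ dz + (x + 3*y) dz ∧ dx + (3*y) dx ∧ dy; curl F = (-3*x - 2*z, x + 3*y, 3*y)

d omega = sum_{i<j} (∂f_j/∂x_i - ∂f_i/∂x_j) dx_i ∧ dx_j. Under the identification (dy ∧ dz, dz ∧ dx, dx ∧ dy) ↔ (e_x, e_y, e_z), the coefficients are exactly the components of curl F. Compute:
  ∂R/∂y - ∂Q/∂z = (-3*x) - (2*z) = -3*x - 2*z
  ∂P/∂z - ∂R/∂x = (x) - (-3*y) = x + 3*y
  ∂Q/∂x - ∂P/∂y = (3*y) - (0) = 3*y.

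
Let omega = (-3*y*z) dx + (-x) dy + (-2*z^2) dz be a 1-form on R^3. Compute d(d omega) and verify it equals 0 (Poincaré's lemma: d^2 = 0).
d(d omega) = 0

Step 1: d omega = sum_{i<j} (∂f_j/∂x_i - ∂f_i/∂x_j) dx_i ∧ dx_j:
  coeff of dx ∧ dy: 3*z - 1
  coeff of dx ∧ dz: 3*y
  coeff of dy ∧ dz: 0
Step 2: Apply d again to each 2-form coefficient. The only possible 3-form in R^3 is dx ∧ dy ∧ dz, with coefficient
  ∂(coeff of dy∧dz)/∂x - ∂(coeff of dx∧dz)/∂y + ∂(coeff of dx∧dy)/∂z
  = ∂/∂x (0) - ∂/∂y (3*y) + ∂/∂z (3*z - 1).
Each of these terms simplifies to sums of mixed partials that cancel in pairs. The result is 0 (by equality of mixed partials for smooth functions — Schwarz / Clairaut).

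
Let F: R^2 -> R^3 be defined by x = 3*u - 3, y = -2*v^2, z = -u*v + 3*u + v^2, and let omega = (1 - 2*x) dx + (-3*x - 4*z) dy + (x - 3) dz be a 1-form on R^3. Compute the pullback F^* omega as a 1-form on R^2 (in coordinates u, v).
F^* omega = (-3*u*v - 9*u + 6*v + 3) du + (-3*u^2 - 16*u*v^2 + 90*u*v + 6*u + 16*v^3 - 48*v) dv

Using F^*(f dg) = (f ∘ F) d(g ∘ F), substitute each coordinate x_i by F_i(u, v) in f_i, and replace dx_i by d F_i = (∂F_i/∂u) du + (∂F_i/∂v) dv.
  For the x component: f_1(F) = 7 - 6*u; d F_1 = (3) du + (0) dv
  For the y component: f_2(F) = 4*u*v - 21*u - 4*v^2 + 9; d F_2 = (0) du + (-4*v) dv
  For the z component: f_3(F) = 3*u - 6; d F_3 = (3 - v) du + (-u + 2*v) dv
Combining and collecting du, dv coefficients:
  coeff of du: -3*u*v - 9*u + 6*v + 3
  coeff of dv: -3*u^2 - 16*u*v^2 + 90*u*v + 6*u + 16*v^3 - 48*v
F^* omega = (-3*u*v - 9*u + 6*v + 3) du + (-3*u^2 - 16*u*v^2 + 90*u*v + 6*u + 16*v^3 - 48*v) dv.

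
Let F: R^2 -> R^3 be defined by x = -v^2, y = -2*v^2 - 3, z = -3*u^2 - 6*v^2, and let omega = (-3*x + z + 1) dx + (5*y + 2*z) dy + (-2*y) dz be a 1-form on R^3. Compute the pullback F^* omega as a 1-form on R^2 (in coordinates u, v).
F^* omega = (12*u*(-2*v^2 - 3)) du + (2*v*(15*u^2 + 23*v^2 - 7)) dv

Using F^*(f dg) = (f ∘ F) d(g ∘ F), substitute each coordinate x_i by F_i(u, v) in f_i, and replace dx_i by d F_i = (∂F_i/∂u) du + (∂F_i/∂v) dv.
  For the x component: f_1(F) = -3*u^2 - 3*v^2 + 1; d F_1 = (0) du + (-2*v) dv
  For the y component: f_2(F) = -6*u^2 - 22*v^2 - 15; d F_2 = (0) du + (-4*v) dv
  For the z component: f_3(F) = 4*v^2 + 6; d F_3 = (-6*u) du + (-12*v) dv
Combining and collecting du, dv coefficients:
  coeff of du: 12*u*(-2*v^2 - 3)
  coeff of dv: 2*v*(15*u^2 + 23*v^2 - 7)
F^* omega = (12*u*(-2*v^2 - 3)) du + (2*v*(15*u^2 + 23*v^2 - 7)) dv.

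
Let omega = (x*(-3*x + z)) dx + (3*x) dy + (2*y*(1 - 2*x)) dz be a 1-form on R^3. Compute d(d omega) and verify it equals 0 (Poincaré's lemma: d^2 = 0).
d(d omega) = 0

Step 1: d omega = sum_{i<j} (∂f_j/∂x_i - ∂f_i/∂x_j) dx_i ∧ dx_j:
  coeff of dx ∧ dy: 3
  coeff of dx ∧ dz: -x - 4*y
  coeff of dy ∧ dz: 2 - 4*x
Step 2: Apply d again to each 2-form coefficient. The only possible 3-form in R^3 is dx ∧ dy ∧ dz, with coefficient
  ∂(coeff of dy∧dz)/∂x - ∂(coeff of dx∧dz)/∂y + ∂(coeff of dx∧dy)/∂z
  = ∂/∂x (2 - 4*x) - ∂/∂y (-x - 4*y) + ∂/∂z (3).
Each of these terms simplifies to sums of mixed partials that cancel in pairs. The result is 0 (by equality of mixed partials for smooth functions — Schwarz / Clairaut).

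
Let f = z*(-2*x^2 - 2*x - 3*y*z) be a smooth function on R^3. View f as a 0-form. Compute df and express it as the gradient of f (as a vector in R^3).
df = (2*z*(-2*x - 1)) dx + (-3*z^2) dy + (-2*x^2 - 2*x - 6*y*z) dz; grad f = (2*z*(-2*x - 1), -3*z^2, -2*x^2 - 2*x - 6*y*z)

For a 0-form f, d f = (∂f/∂x) dx + (∂f/∂y) dy + (∂f/∂z) dz. The components of the vector representation are exactly the entries of grad f in Cartesian coordinates:
  ∂f/∂x = 2*z*(-2*x - 1)
  ∂f/∂y = -3*z^2
  ∂f/∂z = -2*x^2 - 2*x - 6*y*z.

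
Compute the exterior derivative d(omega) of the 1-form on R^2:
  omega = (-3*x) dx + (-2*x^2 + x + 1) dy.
d(omega) = (1 - 4*x) dx ∧ dy

For a 1-form omega = sum_i f_i dx_i, the exterior derivative is
  d(omega) = sum_{i < j} (∂f_j/∂x_i - ∂f_i/∂x_j) dx_i ∧ dx_j.
  coefficient of dx ∧ dy: ∂f_2/∂x - ∂f_1/∂y = ∂(-2*x^2 + x + 1)/∂x - ∂(-3*x)/∂y = 1 - 4*x
Assembling: d(omega) = (1 - 4*x) dx ∧ dy.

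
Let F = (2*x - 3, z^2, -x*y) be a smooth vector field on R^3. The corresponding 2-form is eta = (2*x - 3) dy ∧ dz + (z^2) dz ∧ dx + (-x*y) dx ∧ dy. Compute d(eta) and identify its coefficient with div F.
d(eta) = (2) dx ∧ dy ∧ dz; div F = 2

For a 2-form in R^3 of the form above, applying d gives a 3-form with coefficient ∂P/∂x + ∂Q/∂y + ∂R/∂z:
  ∂P/∂x = 2
  ∂Q/∂y = 0
  ∂R/∂z = 0
Sum = 2, which is exactly div F.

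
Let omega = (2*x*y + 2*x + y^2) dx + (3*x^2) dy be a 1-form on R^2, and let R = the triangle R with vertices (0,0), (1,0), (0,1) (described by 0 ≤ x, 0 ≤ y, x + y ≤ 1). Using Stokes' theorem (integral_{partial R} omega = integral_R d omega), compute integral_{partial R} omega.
integral_(partial R) omega = 1/3

Stokes: integral_partial_R omega = integral_R d omega with d omega = (∂Q/∂x - ∂P/∂y) dx ∧ dy.
  ∂Q/∂x = 6*x
  ∂P/∂y = 2*x + 2*y
  integrand = ∂Q/∂x - ∂P/∂y = 4*x - 2*y.
Integrating over R: integral_0^1 integral_0^{1-x} (4*x - 2*y) dy dx = 1/3.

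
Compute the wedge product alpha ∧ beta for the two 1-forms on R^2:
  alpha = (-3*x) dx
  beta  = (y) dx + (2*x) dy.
alpha ∧ beta = (-6*x^2) dx ∧ dy

Distribute the wedge, using dx_i ∧ dx_j = -dx_j ∧ dx_i and dx_i ∧ dx_i = 0. For each pair (i, j) with i < j, the coefficient of dx_i ∧ dx_j in alpha ∧ beta is (alpha_i * beta_j - alpha_j * beta_i). Collecting: alpha ∧ beta = (-6*x^2) dx ∧ dy.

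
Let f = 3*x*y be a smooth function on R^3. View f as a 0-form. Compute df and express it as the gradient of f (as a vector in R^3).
df = (3*y) dx + (3*x) dy + (0) dz; grad f = (3*y, 3*x, 0)

For a 0-form f, d f = (∂f/∂x) dx + (∂f/∂y) dy + (∂f/∂z) dz. The components of the vector representation are exactly the entries of grad f in Cartesian coordinates:
  ∂f/∂x = 3*y
  ∂f/∂y = 3*x
  ∂f/∂z = 0.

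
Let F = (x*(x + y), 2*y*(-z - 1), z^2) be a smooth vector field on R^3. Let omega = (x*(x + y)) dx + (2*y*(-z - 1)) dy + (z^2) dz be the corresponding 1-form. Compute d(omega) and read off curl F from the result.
d(omega) = (2*y) dy ∧ dz + (0) dz ∧ dx + (-x) dx ∧ dy; curl F = (2*y, 0, -x)

d omega = sum_{i<j} (∂f_j/∂x_i - ∂f_i/∂x_j) dx_i ∧ dx_j. Under the identification (dy ∧ dz, dz ∧ dx, dx ∧ dy) ↔ (e_x, e_y, e_z), the coefficients are exactly the components of curl F. Compute:
  ∂R/∂y - ∂Q/∂z = (0) - (-2*y) = 2*y
  ∂P/∂z - ∂R/∂x = (0) - (0) = 0
  ∂Q/∂x - ∂P/∂y = (0) - (x) = -x.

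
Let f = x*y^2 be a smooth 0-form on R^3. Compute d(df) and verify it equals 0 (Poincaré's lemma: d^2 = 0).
d(df) = 0

Step 1: df = sum_i (∂f/∂x_i) dx_i = (y^2) dx + (2*x*y) dy + (0) dz.
Step 2: Apply d again. Using the 1-form formula, the coefficient of dx ∧ dy in d(df) is ∂^2 f/∂x ∂y - ∂^2 f/∂y ∂x = (2*y) - (2*y) = 0 (equality of mixed partials for smooth f).
Similarly for dx ∧ dz and dy ∧ dz — all coefficients vanish. So d(df) = 0.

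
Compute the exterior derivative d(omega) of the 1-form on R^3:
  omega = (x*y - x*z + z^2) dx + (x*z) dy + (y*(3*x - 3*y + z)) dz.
d(omega) = (-x + z) dx ∧ dy + (x + 3*y - 2*z) dx ∧ dz + (2*x - 6*y + z) dy ∧ dz

For a 1-form omega = sum_i f_i dx_i, the exterior derivative is
  d(omega) = sum_{i < j} (∂f_j/∂x_i - ∂f_i/∂x_j) dx_i ∧ dx_j.
  coefficient of dx ∧ dy: ∂f_2/∂x - ∂f_1/∂y = ∂(x*z)/∂x - ∂(x*y - x*z + z^2)/∂y = -x + z
  coefficient of dx ∧ dz: ∂f_3/∂x - ∂f_1/∂z = ∂(y*(3*x - 3*y + z))/∂x - ∂(x*y - x*z + z^2)/∂z = x + 3*y - 2*z
  coefficient of dy ∧ dz: ∂f_3/∂y - ∂f_2/∂z = ∂(y*(3*x - 3*y + z))/∂y - ∂(x*z)/∂z = 2*x - 6*y + z
Assembling: d(omega) = (-x + z) dx ∧ dy + (x + 3*y - 2*z) dx ∧ dz + (2*x - 6*y + z) dy ∧ dz.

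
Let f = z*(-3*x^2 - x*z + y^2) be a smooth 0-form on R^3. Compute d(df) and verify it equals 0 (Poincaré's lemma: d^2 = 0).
d(df) = 0

Step 1: df = sum_i (∂f/∂x_i) dx_i = (z*(-6*x - z)) dx + (2*y*z) dy + (-3*x^2 - 2*x*z + y^2) dz.
Step 2: Apply d again. Using the 1-form formula, the coefficient of dx ∧ dy in d(df) is ∂^2 f/∂x ∂y - ∂^2 f/∂y ∂x = (0) - (0) = 0 (equality of mixed partials for smooth f).
Similarly for dx ∧ dz and dy ∧ dz — all coefficients vanish. So d(df) = 0.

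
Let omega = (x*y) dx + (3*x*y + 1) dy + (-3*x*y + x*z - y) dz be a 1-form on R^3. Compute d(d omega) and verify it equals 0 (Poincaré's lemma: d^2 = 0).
d(d omega) = 0

Step 1: d omega = sum_{i<j} (∂f_j/∂x_i - ∂f_i/∂x_j) dx_i ∧ dx_j:
  coeff of dx ∧ dy: -x + 3*y
  coeff of dx ∧ dz: -3*y + z
  coeff of dy ∧ dz: -3*x - 1
Step 2: Apply d again to each 2-form coefficient. The only possible 3-form in R^3 is dx ∧ dy ∧ dz, with coefficient
  ∂(coeff of dy∧dz)/∂x - ∂(coeff of dx∧dz)/∂y + ∂(coeff of dx∧dy)/∂z
  = ∂/∂x (-3*x - 1) - ∂/∂y (-3*y + z) + ∂/∂z (-x + 3*y).
Each of these terms simplifies to sums of mixed partials that cancel in pairs. The result is 0 (by equality of mixed partials for smooth functions — Schwarz / Clairaut).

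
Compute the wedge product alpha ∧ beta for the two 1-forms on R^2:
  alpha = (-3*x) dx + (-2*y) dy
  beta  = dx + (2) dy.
alpha ∧ beta = (-6*x + 2*y) dx ∧ dy

Distribute the wedge, using dx_i ∧ dx_j = -dx_j ∧ dx_i and dx_i ∧ dx_i = 0. For each pair (i, j) with i < j, the coefficient of dx_i ∧ dx_j in alpha ∧ beta is (alpha_i * beta_j - alpha_j * beta_i). Collecting: alpha ∧ beta = (-6*x + 2*y) dx ∧ dy.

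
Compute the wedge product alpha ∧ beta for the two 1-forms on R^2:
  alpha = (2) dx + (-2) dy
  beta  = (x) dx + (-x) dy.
alpha ∧ beta = 0

Distribute the wedge, using dx_i ∧ dx_j = -dx_j ∧ dx_i and dx_i ∧ dx_i = 0. For each pair (i, j) with i < j, the coefficient of dx_i ∧ dx_j in alpha ∧ beta is (alpha_i * beta_j - alpha_j * beta_i). Collecting: alpha ∧ beta = 0.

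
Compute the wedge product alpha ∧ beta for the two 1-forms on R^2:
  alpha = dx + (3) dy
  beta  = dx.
alpha ∧ beta = (-3) dx ∧ dy

Distribute the wedge, using dx_i ∧ dx_j = -dx_j ∧ dx_i and dx_i ∧ dx_i = 0. For each pair (i, j) with i < j, the coefficient of dx_i ∧ dx_j in alpha ∧ beta is (alpha_i * beta_j - alpha_j * beta_i). Collecting: alpha ∧ beta = (-3) dx ∧ dy.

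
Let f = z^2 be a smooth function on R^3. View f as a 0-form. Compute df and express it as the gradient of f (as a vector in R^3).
df = (0) dx + (0) dy + (2*z) dz; grad f = (0, 0, 2*z)

For a 0-form f, d f = (∂f/∂x) dx + (∂f/∂y) dy + (∂f/∂z) dz. The components of the vector representation are exactly the entries of grad f in Cartesian coordinates:
  ∂f/∂x = 0
  ∂f/∂y = 0
  ∂f/∂z = 2*z.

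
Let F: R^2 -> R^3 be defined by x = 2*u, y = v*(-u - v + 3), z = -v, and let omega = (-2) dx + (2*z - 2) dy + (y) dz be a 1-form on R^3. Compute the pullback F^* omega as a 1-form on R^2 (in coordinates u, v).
F^* omega = (2*v^2 + 2*v - 4) du + (3*u*v + 2*u + 5*v^2 - 5*v - 6) dv

Using F^*(f dg) = (f ∘ F) d(g ∘ F), substitute each coordinate x_i by F_i(u, v) in f_i, and replace dx_i by d F_i = (∂F_i/∂u) du + (∂F_i/∂v) dv.
  For the x component: f_1(F) = -2; d F_1 = (2) du + (0) dv
  For the y component: f_2(F) = -2*v - 2; d F_2 = (-v) du + (-u - 2*v + 3) dv
  For the z component: f_3(F) = v*(-u - v + 3); d F_3 = (0) du + (-1) dv
Combining and collecting du, dv coefficients:
  coeff of du: 2*v^2 + 2*v - 4
  coeff of dv: 3*u*v + 2*u + 5*v^2 - 5*v - 6
F^* omega = (2*v^2 + 2*v - 4) du + (3*u*v + 2*u + 5*v^2 - 5*v - 6) dv.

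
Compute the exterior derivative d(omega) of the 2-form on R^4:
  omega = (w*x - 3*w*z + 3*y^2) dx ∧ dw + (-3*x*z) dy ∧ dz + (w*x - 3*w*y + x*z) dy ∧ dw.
d(omega) = (w - 6*y + z) dx ∧ dy ∧ dw + (3*w) dx ∧ dz ∧ dw + (-3*z) dx ∧ dy ∧ dz + (-x) dy ∧ dz ∧ dw

For a 2-form omega = sum_{i<j} g_{ij} dx_i ∧ dx_j, the exterior derivative is
  d(omega) = sum_{i<j} d(g_{ij}) ∧ dx_i ∧ dx_j = sum_{i<j, k} (∂g_{ij}/∂x_k) dx_k ∧ dx_i ∧ dx_j.
Expand each term, using dx_k ∧ dx_i ∧ dx_j = sgn(permutation) dx_{(a)} ∧ dx_{(b)} ∧ dx_{(c)} with (a < b < c) sorted:
  d(w*x - 3*w*z + 3*y^2) includes (∂/∂y)(w*x - 3*w*z + 3*y^2) dy = (6*y) dy, which multiplied by dx ∧ dw gives (-6*y) dx ∧ dy ∧ dw
  d(w*x - 3*w*z + 3*y^2) includes (∂/∂z)(w*x - 3*w*z + 3*y^2) dz = (-3*w) dz, which multiplied by dx ∧ dw gives (3*w) dx ∧ dz ∧ dw
  d(-3*x*z) includes (∂/∂x)(-3*x*z) dx = (-3*z) dx, which multiplied by dy ∧ dz gives (-3*z) dx ∧ dy ∧ dz
  d(w*x - 3*w*y + x*z) includes (∂/∂x)(w*x - 3*w*y + x*z) dx = (w + z) dx, which multiplied by dy ∧ dw gives (w + z) dx ∧ dy ∧ dw
  d(w*x - 3*w*y + x*z) includes (∂/∂z)(w*x - 3*w*y + x*z) dz = (x) dz, which multiplied by dy ∧ dw gives (-x) dy ∧ dz ∧ dw
Collecting like 3-forms: d(omega) = (w - 6*y + z) dx ∧ dy ∧ dw + (3*w) dx ∧ dz ∧ dw + (-3*z) dx ∧ dy ∧ dz + (-x) dy ∧ dz ∧ dw.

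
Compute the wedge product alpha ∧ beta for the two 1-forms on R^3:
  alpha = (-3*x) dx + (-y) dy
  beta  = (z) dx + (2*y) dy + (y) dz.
alpha ∧ beta = (y*(-6*x + z)) dx ∧ dy + (-3*x*y) dx ∧ dz + (-y^2) dy ∧ dz

Distribute the wedge, using dx_i ∧ dx_j = -dx_j ∧ dx_i and dx_i ∧ dx_i = 0. For each pair (i, j) with i < j, the coefficient of dx_i ∧ dx_j in alpha ∧ beta is (alpha_i * beta_j - alpha_j * beta_i). Collecting: alpha ∧ beta = (y*(-6*x + z)) dx ∧ dy + (-3*x*y) dx ∧ dz + (-y^2) dy ∧ dz.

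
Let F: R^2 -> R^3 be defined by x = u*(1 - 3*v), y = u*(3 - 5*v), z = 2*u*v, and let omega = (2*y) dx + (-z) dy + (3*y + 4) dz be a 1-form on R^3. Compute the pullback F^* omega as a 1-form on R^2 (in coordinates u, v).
F^* omega = (10*u*v^2 - 16*u*v + 6*u + 8*v) du + (2*u*(5*u*v + 4)) dv

Using F^*(f dg) = (f ∘ F) d(g ∘ F), substitute each coordinate x_i by F_i(u, v) in f_i, and replace dx_i by d F_i = (∂F_i/∂u) du + (∂F_i/∂v) dv.
  For the x component: f_1(F) = 2*u*(3 - 5*v); d F_1 = (1 - 3*v) du + (-3*u) dv
  For the y component: f_2(F) = -2*u*v; d F_2 = (3 - 5*v) du + (-5*u) dv
  For the z component: f_3(F) = -15*u*v + 9*u + 4; d F_3 = (2*v) du + (2*u) dv
Combining and collecting du, dv coefficients:
  coeff of du: 10*u*v^2 - 16*u*v + 6*u + 8*v
  coeff of dv: 2*u*(5*u*v + 4)
F^* omega = (10*u*v^2 - 16*u*v + 6*u + 8*v) du + (2*u*(5*u*v + 4)) dv.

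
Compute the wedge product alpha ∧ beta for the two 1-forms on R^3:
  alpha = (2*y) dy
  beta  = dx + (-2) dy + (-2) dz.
alpha ∧ beta = (-2*y) dx ∧ dy + (-4*y) dy ∧ dz

Distribute the wedge, using dx_i ∧ dx_j = -dx_j ∧ dx_i and dx_i ∧ dx_i = 0. For each pair (i, j) with i < j, the coefficient of dx_i ∧ dx_j in alpha ∧ beta is (alpha_i * beta_j - alpha_j * beta_i). Collecting: alpha ∧ beta = (-2*y) dx ∧ dy + (-4*y) dy ∧ dz.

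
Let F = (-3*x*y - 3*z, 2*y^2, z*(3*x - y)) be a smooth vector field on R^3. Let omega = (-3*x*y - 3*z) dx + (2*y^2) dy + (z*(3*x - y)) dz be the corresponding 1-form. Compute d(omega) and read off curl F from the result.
d(omega) = (-z) dy ∧ dz + (-3*z - 3) dz ∧ dx + (3*x) dx ∧ dy; curl F = (-z, -3*z - 3, 3*x)

d omega = sum_{i<j} (∂f_j/∂x_i - ∂f_i/∂x_j) dx_i ∧ dx_j. Under the identification (dy ∧ dz, dz ∧ dx, dx ∧ dy) ↔ (e_x, e_y, e_z), the coefficients are exactly the components of curl F. Compute:
  ∂R/∂y - ∂Q/∂z = (-z) - (0) = -z
  ∂P/∂z - ∂R/∂x = (-3) - (3*z) = -3*z - 3
  ∂Q/∂x - ∂P/∂y = (0) - (-3*x) = 3*x.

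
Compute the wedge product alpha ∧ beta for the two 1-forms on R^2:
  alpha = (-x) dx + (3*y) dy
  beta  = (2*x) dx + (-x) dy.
alpha ∧ beta = (x*(x - 6*y)) dx ∧ dy

Distribute the wedge, using dx_i ∧ dx_j = -dx_j ∧ dx_i and dx_i ∧ dx_i = 0. For each pair (i, j) with i < j, the coefficient of dx_i ∧ dx_j in alpha ∧ beta is (alpha_i * beta_j - alpha_j * beta_i). Collecting: alpha ∧ beta = (x*(x - 6*y)) dx ∧ dy.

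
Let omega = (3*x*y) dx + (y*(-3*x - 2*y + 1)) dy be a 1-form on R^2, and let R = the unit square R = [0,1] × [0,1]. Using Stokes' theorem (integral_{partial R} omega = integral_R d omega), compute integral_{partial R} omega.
integral_(partial R) omega = -3

Stokes: integral_partial_R omega = integral_R d omega with d omega = (∂Q/∂x - ∂P/∂y) dx ∧ dy.
  ∂Q/∂x = -3*y
  ∂P/∂y = 3*x
  integrand = ∂Q/∂x - ∂P/∂y = -3*x - 3*y.
Integrating over R: integral_0^1 integral_0^1 (-3*x - 3*y) dx dy = -3.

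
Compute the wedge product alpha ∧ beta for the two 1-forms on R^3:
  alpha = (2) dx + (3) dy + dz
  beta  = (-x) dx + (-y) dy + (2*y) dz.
alpha ∧ beta = (3*x - 2*y) dx ∧ dy + (x + 4*y) dx ∧ dz + (7*y) dy ∧ dz

Distribute the wedge, using dx_i ∧ dx_j = -dx_j ∧ dx_i and dx_i ∧ dx_i = 0. For each pair (i, j) with i < j, the coefficient of dx_i ∧ dx_j in alpha ∧ beta is (alpha_i * beta_j - alpha_j * beta_i). Collecting: alpha ∧ beta = (3*x - 2*y) dx ∧ dy + (x + 4*y) dx ∧ dz + (7*y) dy ∧ dz.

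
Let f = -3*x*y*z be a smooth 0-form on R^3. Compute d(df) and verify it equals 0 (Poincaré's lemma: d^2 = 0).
d(df) = 0

Step 1: df = sum_i (∂f/∂x_i) dx_i = (-3*y*z) dx + (-3*x*z) dy + (-3*x*y) dz.
Step 2: Apply d again. Using the 1-form formula, the coefficient of dx ∧ dy in d(df) is ∂^2 f/∂x ∂y - ∂^2 f/∂y ∂x = (-3*z) - (-3*z) = 0 (equality of mixed partials for smooth f).
Similarly for dx ∧ dz and dy ∧ dz — all coefficients vanish. So d(df) = 0.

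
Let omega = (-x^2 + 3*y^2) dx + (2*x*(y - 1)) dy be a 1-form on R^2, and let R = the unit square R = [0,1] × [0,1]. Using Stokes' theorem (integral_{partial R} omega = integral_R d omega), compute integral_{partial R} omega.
integral_(partial R) omega = -4

Stokes: integral_partial_R omega = integral_R d omega with d omega = (∂Q/∂x - ∂P/∂y) dx ∧ dy.
  ∂Q/∂x = 2*y - 2
  ∂P/∂y = 6*y
  integrand = ∂Q/∂x - ∂P/∂y = -4*y - 2.
Integrating over R: integral_0^1 integral_0^1 (-4*y - 2) dx dy = -4.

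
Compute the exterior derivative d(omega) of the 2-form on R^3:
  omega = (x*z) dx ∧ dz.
d(omega) = 0

For a 2-form omega = sum_{i<j} g_{ij} dx_i ∧ dx_j, the exterior derivative is
  d(omega) = sum_{i<j} d(g_{ij}) ∧ dx_i ∧ dx_j = sum_{i<j, k} (∂g_{ij}/∂x_k) dx_k ∧ dx_i ∧ dx_j.
Expand each term, using dx_k ∧ dx_i ∧ dx_j = sgn(permutation) dx_{(a)} ∧ dx_{(b)} ∧ dx_{(c)} with (a < b < c) sorted:

Collecting like 3-forms: d(omega) = 0.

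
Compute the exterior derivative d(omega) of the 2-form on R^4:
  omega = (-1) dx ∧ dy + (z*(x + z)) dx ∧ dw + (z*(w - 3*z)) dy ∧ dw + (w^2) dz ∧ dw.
d(omega) = (-x - 2*z) dx ∧ dz ∧ dw + (-w + 6*z) dy ∧ dz ∧ dw

For a 2-form omega = sum_{i<j} g_{ij} dx_i ∧ dx_j, the exterior derivative is
  d(omega) = sum_{i<j} d(g_{ij}) ∧ dx_i ∧ dx_j = sum_{i<j, k} (∂g_{ij}/∂x_k) dx_k ∧ dx_i ∧ dx_j.
Expand each term, using dx_k ∧ dx_i ∧ dx_j = sgn(permutation) dx_{(a)} ∧ dx_{(b)} ∧ dx_{(c)} with (a < b < c) sorted:
  d(z*(x + z)) includes (∂/∂z)(z*(x + z)) dz = (x + 2*z) dz, which multiplied by dx ∧ dw gives (-x - 2*z) dx ∧ dz ∧ dw
  d(z*(w - 3*z)) includes (∂/∂z)(z*(w - 3*z)) dz = (w - 6*z) dz, which multiplied by dy ∧ dw gives (-w + 6*z) dy ∧ dz ∧ dw
Collecting like 3-forms: d(omega) = (-x - 2*z) dx ∧ dz ∧ dw + (-w + 6*z) dy ∧ dz ∧ dw.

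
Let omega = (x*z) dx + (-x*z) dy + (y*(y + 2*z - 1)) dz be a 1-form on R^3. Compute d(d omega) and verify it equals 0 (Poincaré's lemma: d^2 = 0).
d(d omega) = 0

Step 1: d omega = sum_{i<j} (∂f_j/∂x_i - ∂f_i/∂x_j) dx_i ∧ dx_j:
  coeff of dx ∧ dy: -z
  coeff of dx ∧ dz: -x
  coeff of dy ∧ dz: x + 2*y + 2*z - 1
Step 2: Apply d again to each 2-form coefficient. The only possible 3-form in R^3 is dx ∧ dy ∧ dz, with coefficient
  ∂(coeff of dy∧dz)/∂x - ∂(coeff of dx∧dz)/∂y + ∂(coeff of dx∧dy)/∂z
  = ∂/∂x (x + 2*y + 2*z - 1) - ∂/∂y (-x) + ∂/∂z (-z).
Each of these terms simplifies to sums of mixed partials that cancel in pairs. The result is 0 (by equality of mixed partials for smooth functions — Schwarz / Clairaut).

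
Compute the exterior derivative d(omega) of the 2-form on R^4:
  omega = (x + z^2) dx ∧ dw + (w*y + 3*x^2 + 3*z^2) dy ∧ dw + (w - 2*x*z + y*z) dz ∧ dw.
d(omega) = (-4*z) dx ∧ dz ∧ dw + (6*x) dx ∧ dy ∧ dw + (-5*z) dy ∧ dz ∧ dw

For a 2-form omega = sum_{i<j} g_{ij} dx_i ∧ dx_j, the exterior derivative is
  d(omega) = sum_{i<j} d(g_{ij}) ∧ dx_i ∧ dx_j = sum_{i<j, k} (∂g_{ij}/∂x_k) dx_k ∧ dx_i ∧ dx_j.
Expand each term, using dx_k ∧ dx_i ∧ dx_j = sgn(permutation) dx_{(a)} ∧ dx_{(b)} ∧ dx_{(c)} with (a < b < c) sorted:
  d(x + z^2) includes (∂/∂z)(x + z^2) dz = (2*z) dz, which multiplied by dx ∧ dw gives (-2*z) dx ∧ dz ∧ dw
  d(w*y + 3*x^2 + 3*z^2) includes (∂/∂x)(w*y + 3*x^2 + 3*z^2) dx = (6*x) dx, which multiplied by dy ∧ dw gives (6*x) dx ∧ dy ∧ dw
  d(w*y + 3*x^2 + 3*z^2) includes (∂/∂z)(w*y + 3*x^2 + 3*z^2) dz = (6*z) dz, which multiplied by dy ∧ dw gives (-6*z) dy ∧ dz ∧ dw
  d(w - 2*x*z + y*z) includes (∂/∂x)(w - 2*x*z + y*z) dx = (-2*z) dx, which multiplied by dz ∧ dw gives (-2*z) dx ∧ dz ∧ dw
  d(w - 2*x*z + y*z) includes (∂/∂y)(w - 2*x*z + y*z) dy = (z) dy, which multiplied by dz ∧ dw gives (z) dy ∧ dz ∧ dw
Collecting like 3-forms: d(omega) = (-4*z) dx ∧ dz ∧ dw + (6*x) dx ∧ dy ∧ dw + (-5*z) dy ∧ dz ∧ dw.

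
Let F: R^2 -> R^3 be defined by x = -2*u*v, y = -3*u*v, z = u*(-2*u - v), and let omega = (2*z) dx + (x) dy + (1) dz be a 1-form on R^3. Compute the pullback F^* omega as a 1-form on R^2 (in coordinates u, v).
F^* omega = (8*u^2*v + 10*u*v^2 - 4*u - v) du + (u*(8*u^2 + 10*u*v - 1)) dv

Using F^*(f dg) = (f ∘ F) d(g ∘ F), substitute each coordinate x_i by F_i(u, v) in f_i, and replace dx_i by d F_i = (∂F_i/∂u) du + (∂F_i/∂v) dv.
  For the x component: f_1(F) = 2*u*(-2*u - v); d F_1 = (-2*v) du + (-2*u) dv
  For the y component: f_2(F) = -2*u*v; d F_2 = (-3*v) du + (-3*u) dv
  For the z component: f_3(F) = 1; d F_3 = (-4*u - v) du + (-u) dv
Combining and collecting du, dv coefficients:
  coeff of du: 8*u^2*v + 10*u*v^2 - 4*u - v
  coeff of dv: u*(8*u^2 + 10*u*v - 1)
F^* omega = (8*u^2*v + 10*u*v^2 - 4*u - v) du + (u*(8*u^2 + 10*u*v - 1)) dv.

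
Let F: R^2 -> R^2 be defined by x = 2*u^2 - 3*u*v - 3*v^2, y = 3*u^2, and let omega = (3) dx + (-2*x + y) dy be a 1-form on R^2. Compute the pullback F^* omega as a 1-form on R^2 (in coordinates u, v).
F^* omega = (-6*u^3 + 36*u^2*v + 36*u*v^2 + 12*u - 9*v) du + (-9*u - 18*v) dv

Using F^*(f dg) = (f ∘ F) d(g ∘ F), substitute each coordinate x_i by F_i(u, v) in f_i, and replace dx_i by d F_i = (∂F_i/∂u) du + (∂F_i/∂v) dv.
  For the x component: f_1(F) = 3; d F_1 = (4*u - 3*v) du + (-3*u - 6*v) dv
  For the y component: f_2(F) = -u^2 + 6*u*v + 6*v^2; d F_2 = (6*u) du + (0) dv
Combining and collecting du, dv coefficients:
  coeff of du: -6*u^3 + 36*u^2*v + 36*u*v^2 + 12*u - 9*v
  coeff of dv: -9*u - 18*v
F^* omega = (-6*u^3 + 36*u^2*v + 36*u*v^2 + 12*u - 9*v) du + (-9*u - 18*v) dv.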